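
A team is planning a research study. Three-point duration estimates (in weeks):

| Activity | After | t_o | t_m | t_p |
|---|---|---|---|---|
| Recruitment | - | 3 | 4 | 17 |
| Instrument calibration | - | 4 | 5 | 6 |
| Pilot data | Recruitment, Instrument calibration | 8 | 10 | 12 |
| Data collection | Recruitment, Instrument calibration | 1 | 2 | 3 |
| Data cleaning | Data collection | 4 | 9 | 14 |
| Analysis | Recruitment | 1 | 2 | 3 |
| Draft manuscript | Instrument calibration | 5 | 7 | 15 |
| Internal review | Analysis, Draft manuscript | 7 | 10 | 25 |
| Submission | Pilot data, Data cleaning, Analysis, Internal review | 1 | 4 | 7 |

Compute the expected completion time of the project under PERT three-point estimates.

te_Recruitment = (3 + 4·4 + 17)/6 = 36/6 = 6
te_Instrument calibration = (4 + 4·5 + 6)/6 = 30/6 = 5
te_Pilot data = (8 + 4·10 + 12)/6 = 60/6 = 10
te_Data collection = (1 + 4·2 + 3)/6 = 12/6 = 2
te_Data cleaning = (4 + 4·9 + 14)/6 = 54/6 = 9
te_Analysis = (1 + 4·2 + 3)/6 = 12/6 = 2
te_Draft manuscript = (5 + 4·7 + 15)/6 = 48/6 = 8
te_Internal review = (7 + 4·10 + 25)/6 = 72/6 = 12
te_Submission = (1 + 4·4 + 7)/6 = 24/6 = 4

Forward pass:
ES_Recruitment = 0; EF_Recruitment = 6
ES_Instrument calibration = 0; EF_Instrument calibration = 5
ES_Pilot data = max(EF_Recruitment=6, EF_Instrument calibration=5) = 6; EF_Pilot data = 6+10 = 16
ES_Data collection = max(EF_Recruitment=6, EF_Instrument calibration=5) = 6; EF_Data collection = 6+2 = 8
ES_Data cleaning = 8; EF_Data cleaning = 8+9 = 17
ES_Analysis = 6; EF_Analysis = 6+2 = 8
ES_Draft manuscript = 5; EF_Draft manuscript = 5+8 = 13
ES_Internal review = max(EF_Analysis=8, EF_Draft manuscript=13) = 13; EF_Internal review = 13+12 = 25
ES_Submission = max(EF_Pilot data=16, EF_Data cleaning=17, EF_Analysis=8, EF_Internal review=25) = 25; EF_Submission = 25+4 = 29
Expected project duration μ = 29 weeks. Critical path: Instrument calibration → Draft manuscript → Internal review → Submission.

29 weeks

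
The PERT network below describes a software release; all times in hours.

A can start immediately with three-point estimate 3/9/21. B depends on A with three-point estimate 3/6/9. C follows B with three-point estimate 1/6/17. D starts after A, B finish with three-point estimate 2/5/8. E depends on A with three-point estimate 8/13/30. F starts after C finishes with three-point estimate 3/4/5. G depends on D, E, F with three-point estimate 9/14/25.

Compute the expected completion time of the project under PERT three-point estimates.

te_A = (3 + 4·9 + 21)/6 = 60/6 = 10
te_B = (3 + 4·6 + 9)/6 = 36/6 = 6
te_C = (1 + 4·6 + 17)/6 = 42/6 = 7
te_D = (2 + 4·5 + 8)/6 = 30/6 = 5
te_E = (8 + 4·13 + 30)/6 = 90/6 = 15
te_F = (3 + 4·4 + 5)/6 = 24/6 = 4
te_G = (9 + 4·14 + 25)/6 = 90/6 = 15

Forward pass:
ES_A = 0; EF_A = 10
ES_B = 10; EF_B = 10+6 = 16
ES_C = 16; EF_C = 16+7 = 23
ES_D = max(EF_A=10, EF_B=16) = 16; EF_D = 16+5 = 21
ES_E = 10; EF_E = 10+15 = 25
ES_F = 23; EF_F = 23+4 = 27
ES_G = max(EF_D=21, EF_E=25, EF_F=27) = 27; EF_G = 27+15 = 42
Expected project duration μ = 42 hours. Critical path: A → B → C → F → G.

42 hours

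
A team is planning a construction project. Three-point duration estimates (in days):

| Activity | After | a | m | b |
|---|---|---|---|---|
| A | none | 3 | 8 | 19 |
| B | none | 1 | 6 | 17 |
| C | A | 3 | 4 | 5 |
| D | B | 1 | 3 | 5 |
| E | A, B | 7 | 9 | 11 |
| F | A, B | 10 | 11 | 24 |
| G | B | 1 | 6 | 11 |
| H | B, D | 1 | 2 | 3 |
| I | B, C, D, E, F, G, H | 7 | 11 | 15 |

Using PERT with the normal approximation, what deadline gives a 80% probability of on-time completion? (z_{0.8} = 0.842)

36.2 days

te_A = (3 + 4·8 + 19)/6 = 54/6 = 9; σ²_A = ((19−3)/6)² = 7.111
te_B = (1 + 4·6 + 17)/6 = 42/6 = 7; σ²_B = ((17−1)/6)² = 7.111
te_C = (3 + 4·4 + 5)/6 = 24/6 = 4; σ²_C = ((5−3)/6)² = 0.111
te_D = (1 + 4·3 + 5)/6 = 18/6 = 3; σ²_D = ((5−1)/6)² = 0.444
te_E = (7 + 4·9 + 11)/6 = 54/6 = 9; σ²_E = ((11−7)/6)² = 0.444
te_F = (10 + 4·11 + 24)/6 = 78/6 = 13; σ²_F = ((24−10)/6)² = 5.444
te_G = (1 + 4·6 + 11)/6 = 36/6 = 6; σ²_G = ((11−1)/6)² = 2.778
te_H = (1 + 4·2 + 3)/6 = 12/6 = 2; σ²_H = ((3−1)/6)² = 0.111
te_I = (7 + 4·11 + 15)/6 = 66/6 = 11; σ²_I = ((15−7)/6)² = 1.778

Forward pass:
ES_A = 0; EF_A = 9
ES_B = 0; EF_B = 7
ES_C = 9; EF_C = 9+4 = 13
ES_D = 7; EF_D = 7+3 = 10
ES_E = max(EF_A=9, EF_B=7) = 9; EF_E = 9+9 = 18
ES_F = max(EF_A=9, EF_B=7) = 9; EF_F = 9+13 = 22
ES_G = 7; EF_G = 7+6 = 13
ES_H = max(EF_B=7, EF_D=10) = 10; EF_H = 10+2 = 12
ES_I = max(EF_B=7, EF_C=13, EF_D=10, EF_E=18, EF_F=22, EF_G=13, EF_H=12) = 22; EF_I = 22+11 = 33
Expected project duration μ = 33 days. Critical path: A → F → I.

Variance along critical path = 7.111 + 5.444 + 1.778 = 14.333; σ = 3.786 days.
D = μ + z·σ = 33 + 0.842·3.786 = 36.2 days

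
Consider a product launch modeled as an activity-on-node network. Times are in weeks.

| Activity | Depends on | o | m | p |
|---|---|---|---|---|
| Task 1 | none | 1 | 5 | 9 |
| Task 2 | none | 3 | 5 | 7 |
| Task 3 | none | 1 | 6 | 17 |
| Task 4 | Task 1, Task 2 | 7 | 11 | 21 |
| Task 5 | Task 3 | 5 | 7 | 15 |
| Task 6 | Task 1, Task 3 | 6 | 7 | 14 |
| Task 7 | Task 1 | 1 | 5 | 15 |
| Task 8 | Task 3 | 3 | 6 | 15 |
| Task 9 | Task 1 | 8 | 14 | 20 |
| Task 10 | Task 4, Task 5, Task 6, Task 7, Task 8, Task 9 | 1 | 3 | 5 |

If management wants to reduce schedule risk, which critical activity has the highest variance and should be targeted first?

Task 9

te_Task 1 = (1 + 4·5 + 9)/6 = 30/6 = 5; σ²_Task 1 = ((9−1)/6)² = 1.778
te_Task 2 = (3 + 4·5 + 7)/6 = 30/6 = 5; σ²_Task 2 = ((7−3)/6)² = 0.444
te_Task 3 = (1 + 4·6 + 17)/6 = 42/6 = 7; σ²_Task 3 = ((17−1)/6)² = 7.111
te_Task 4 = (7 + 4·11 + 21)/6 = 72/6 = 12; σ²_Task 4 = ((21−7)/6)² = 5.444
te_Task 5 = (5 + 4·7 + 15)/6 = 48/6 = 8; σ²_Task 5 = ((15−5)/6)² = 2.778
te_Task 6 = (6 + 4·7 + 14)/6 = 48/6 = 8; σ²_Task 6 = ((14−6)/6)² = 1.778
te_Task 7 = (1 + 4·5 + 15)/6 = 36/6 = 6; σ²_Task 7 = ((15−1)/6)² = 5.444
te_Task 8 = (3 + 4·6 + 15)/6 = 42/6 = 7; σ²_Task 8 = ((15−3)/6)² = 4.000
te_Task 9 = (8 + 4·14 + 20)/6 = 84/6 = 14; σ²_Task 9 = ((20−8)/6)² = 4.000
te_Task 10 = (1 + 4·3 + 5)/6 = 18/6 = 3; σ²_Task 10 = ((5−1)/6)² = 0.444

Forward pass:
ES_Task 1 = 0; EF_Task 1 = 5
ES_Task 2 = 0; EF_Task 2 = 5
ES_Task 3 = 0; EF_Task 3 = 7
ES_Task 4 = max(EF_Task 1=5, EF_Task 2=5) = 5; EF_Task 4 = 5+12 = 17
ES_Task 5 = 7; EF_Task 5 = 7+8 = 15
ES_Task 6 = max(EF_Task 1=5, EF_Task 3=7) = 7; EF_Task 6 = 7+8 = 15
ES_Task 7 = 5; EF_Task 7 = 5+6 = 11
ES_Task 8 = 7; EF_Task 8 = 7+7 = 14
ES_Task 9 = 5; EF_Task 9 = 5+14 = 19
ES_Task 10 = max(EF_Task 4=17, EF_Task 5=15, EF_Task 6=15, EF_Task 7=11, EF_Task 8=14, EF_Task 9=19) = 19; EF_Task 10 = 19+3 = 22
Expected project duration μ = 22 weeks. Critical path: Task 1 → Task 9 → Task 10.

Variances on critical path: σ²_Task 1=1.778, σ²_Task 9=4.000, σ²_Task 10=0.444.
Largest is σ²_Task 9 = 4.000.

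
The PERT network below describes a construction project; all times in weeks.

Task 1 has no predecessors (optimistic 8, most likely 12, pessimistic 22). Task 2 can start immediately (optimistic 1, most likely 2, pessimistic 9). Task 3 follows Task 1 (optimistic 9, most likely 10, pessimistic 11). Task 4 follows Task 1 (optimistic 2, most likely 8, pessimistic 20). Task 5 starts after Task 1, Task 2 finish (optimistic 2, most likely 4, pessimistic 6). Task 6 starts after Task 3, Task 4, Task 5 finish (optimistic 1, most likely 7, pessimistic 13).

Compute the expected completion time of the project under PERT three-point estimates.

30 weeks

te_Task 1 = (8 + 4·12 + 22)/6 = 78/6 = 13
te_Task 2 = (1 + 4·2 + 9)/6 = 18/6 = 3
te_Task 3 = (9 + 4·10 + 11)/6 = 60/6 = 10
te_Task 4 = (2 + 4·8 + 20)/6 = 54/6 = 9
te_Task 5 = (2 + 4·4 + 6)/6 = 24/6 = 4
te_Task 6 = (1 + 4·7 + 13)/6 = 42/6 = 7

Forward pass:
ES_Task 1 = 0; EF_Task 1 = 13
ES_Task 2 = 0; EF_Task 2 = 3
ES_Task 3 = 13; EF_Task 3 = 13+10 = 23
ES_Task 4 = 13; EF_Task 4 = 13+9 = 22
ES_Task 5 = max(EF_Task 1=13, EF_Task 2=3) = 13; EF_Task 5 = 13+4 = 17
ES_Task 6 = max(EF_Task 3=23, EF_Task 4=22, EF_Task 5=17) = 23; EF_Task 6 = 23+7 = 30
Expected project duration μ = 30 weeks. Critical path: Task 1 → Task 3 → Task 6.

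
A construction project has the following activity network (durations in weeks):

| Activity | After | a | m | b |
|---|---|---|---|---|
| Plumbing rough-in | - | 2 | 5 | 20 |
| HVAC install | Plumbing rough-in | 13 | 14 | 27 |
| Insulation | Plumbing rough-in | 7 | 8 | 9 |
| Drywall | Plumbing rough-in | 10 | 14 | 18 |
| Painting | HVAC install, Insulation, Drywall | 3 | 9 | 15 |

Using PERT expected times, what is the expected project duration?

32 weeks

te_Plumbing rough-in = (2 + 4·5 + 20)/6 = 42/6 = 7
te_HVAC install = (13 + 4·14 + 27)/6 = 96/6 = 16
te_Insulation = (7 + 4·8 + 9)/6 = 48/6 = 8
te_Drywall = (10 + 4·14 + 18)/6 = 84/6 = 14
te_Painting = (3 + 4·9 + 15)/6 = 54/6 = 9

Forward pass:
ES_Plumbing rough-in = 0; EF_Plumbing rough-in = 7
ES_HVAC install = 7; EF_HVAC install = 7+16 = 23
ES_Insulation = 7; EF_Insulation = 7+8 = 15
ES_Drywall = 7; EF_Drywall = 7+14 = 21
ES_Painting = max(EF_HVAC install=23, EF_Insulation=15, EF_Drywall=21) = 23; EF_Painting = 23+9 = 32
Expected project duration μ = 32 weeks. Critical path: Plumbing rough-in → HVAC install → Painting.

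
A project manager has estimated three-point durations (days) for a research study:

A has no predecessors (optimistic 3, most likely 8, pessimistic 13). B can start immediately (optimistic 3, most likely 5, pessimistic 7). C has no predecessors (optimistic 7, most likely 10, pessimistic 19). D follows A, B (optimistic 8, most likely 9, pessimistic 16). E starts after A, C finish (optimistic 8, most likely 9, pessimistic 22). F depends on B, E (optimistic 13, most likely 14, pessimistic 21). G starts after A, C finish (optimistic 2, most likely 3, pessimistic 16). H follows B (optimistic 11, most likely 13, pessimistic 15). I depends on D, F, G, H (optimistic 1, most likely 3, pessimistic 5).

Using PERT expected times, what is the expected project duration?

te_A = (3 + 4·8 + 13)/6 = 48/6 = 8
te_B = (3 + 4·5 + 7)/6 = 30/6 = 5
te_C = (7 + 4·10 + 19)/6 = 66/6 = 11
te_D = (8 + 4·9 + 16)/6 = 60/6 = 10
te_E = (8 + 4·9 + 22)/6 = 66/6 = 11
te_F = (13 + 4·14 + 21)/6 = 90/6 = 15
te_G = (2 + 4·3 + 16)/6 = 30/6 = 5
te_H = (11 + 4·13 + 15)/6 = 78/6 = 13
te_I = (1 + 4·3 + 5)/6 = 18/6 = 3

Forward pass:
ES_A = 0; EF_A = 8
ES_B = 0; EF_B = 5
ES_C = 0; EF_C = 11
ES_D = max(EF_A=8, EF_B=5) = 8; EF_D = 8+10 = 18
ES_E = max(EF_A=8, EF_C=11) = 11; EF_E = 11+11 = 22
ES_F = max(EF_B=5, EF_E=22) = 22; EF_F = 22+15 = 37
ES_G = max(EF_A=8, EF_C=11) = 11; EF_G = 11+5 = 16
ES_H = 5; EF_H = 5+13 = 18
ES_I = max(EF_D=18, EF_F=37, EF_G=16, EF_H=18) = 37; EF_I = 37+3 = 40
Expected project duration μ = 40 days. Critical path: C → E → F → I.

40 days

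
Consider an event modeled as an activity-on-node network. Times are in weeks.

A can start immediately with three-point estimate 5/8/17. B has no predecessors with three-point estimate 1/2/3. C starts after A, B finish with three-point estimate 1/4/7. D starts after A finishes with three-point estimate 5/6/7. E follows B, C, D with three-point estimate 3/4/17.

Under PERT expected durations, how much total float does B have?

te_A = (5 + 4·8 + 17)/6 = 54/6 = 9
te_B = (1 + 4·2 + 3)/6 = 12/6 = 2
te_C = (1 + 4·4 + 7)/6 = 24/6 = 4
te_D = (5 + 4·6 + 7)/6 = 36/6 = 6
te_E = (3 + 4·4 + 17)/6 = 36/6 = 6

Forward pass:
ES_A = 0; EF_A = 9
ES_B = 0; EF_B = 2
ES_C = max(EF_A=9, EF_B=2) = 9; EF_C = 9+4 = 13
ES_D = 9; EF_D = 9+6 = 15
ES_E = max(EF_B=2, EF_C=13, EF_D=15) = 15; EF_E = 15+6 = 21
Expected project duration μ = 21 weeks. Critical path: A → D → E.

Backward pass:
LF_E = 21; LS_E = 21−6 = 15
LF_D = LS_E = 15; LS_D = 15−6 = 9
LF_C = LS_E = 15; LS_C = 15−4 = 11
LF_B = min(LS_C=11, LS_E=15) = 11; LS_B = 11−2 = 9
LF_A = min(LS_C=11, LS_D=9) = 9; LS_A = 9−9 = 0
Slack_B = LS_B − ES_B = 9 − 0 = 9

9 weeks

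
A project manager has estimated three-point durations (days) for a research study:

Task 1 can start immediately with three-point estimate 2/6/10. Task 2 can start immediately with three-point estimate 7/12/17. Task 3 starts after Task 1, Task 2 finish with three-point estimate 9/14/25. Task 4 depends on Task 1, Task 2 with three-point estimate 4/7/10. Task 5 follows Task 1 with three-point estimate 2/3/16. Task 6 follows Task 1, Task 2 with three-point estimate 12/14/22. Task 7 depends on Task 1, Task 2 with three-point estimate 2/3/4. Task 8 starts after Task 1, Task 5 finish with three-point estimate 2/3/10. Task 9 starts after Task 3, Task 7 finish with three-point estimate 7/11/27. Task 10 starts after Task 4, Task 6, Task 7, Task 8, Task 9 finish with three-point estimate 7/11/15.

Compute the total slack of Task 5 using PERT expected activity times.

25 days

te_Task 1 = (2 + 4·6 + 10)/6 = 36/6 = 6
te_Task 2 = (7 + 4·12 + 17)/6 = 72/6 = 12
te_Task 3 = (9 + 4·14 + 25)/6 = 90/6 = 15
te_Task 4 = (4 + 4·7 + 10)/6 = 42/6 = 7
te_Task 5 = (2 + 4·3 + 16)/6 = 30/6 = 5
te_Task 6 = (12 + 4·14 + 22)/6 = 90/6 = 15
te_Task 7 = (2 + 4·3 + 4)/6 = 18/6 = 3
te_Task 8 = (2 + 4·3 + 10)/6 = 24/6 = 4
te_Task 9 = (7 + 4·11 + 27)/6 = 78/6 = 13
te_Task 10 = (7 + 4·11 + 15)/6 = 66/6 = 11

Forward pass:
ES_Task 1 = 0; EF_Task 1 = 6
ES_Task 2 = 0; EF_Task 2 = 12
ES_Task 3 = max(EF_Task 1=6, EF_Task 2=12) = 12; EF_Task 3 = 12+15 = 27
ES_Task 4 = max(EF_Task 1=6, EF_Task 2=12) = 12; EF_Task 4 = 12+7 = 19
ES_Task 5 = 6; EF_Task 5 = 6+5 = 11
ES_Task 6 = max(EF_Task 1=6, EF_Task 2=12) = 12; EF_Task 6 = 12+15 = 27
ES_Task 7 = max(EF_Task 1=6, EF_Task 2=12) = 12; EF_Task 7 = 12+3 = 15
ES_Task 8 = max(EF_Task 1=6, EF_Task 5=11) = 11; EF_Task 8 = 11+4 = 15
ES_Task 9 = max(EF_Task 3=27, EF_Task 7=15) = 27; EF_Task 9 = 27+13 = 40
ES_Task 10 = max(EF_Task 4=19, EF_Task 6=27, EF_Task 7=15, EF_Task 8=15, EF_Task 9=40) = 40; EF_Task 10 = 40+11 = 51
Expected project duration μ = 51 days. Critical path: Task 2 → Task 3 → Task 9 → Task 10.

Backward pass:
LF_Task 10 = 51; LS_Task 10 = 51−11 = 40
LF_Task 9 = LS_Task 10 = 40; LS_Task 9 = 40−13 = 27
LF_Task 8 = LS_Task 10 = 40; LS_Task 8 = 40−4 = 36
LF_Task 7 = min(LS_Task 9=27, LS_Task 10=40) = 27; LS_Task 7 = 27−3 = 24
LF_Task 6 = LS_Task 10 = 40; LS_Task 6 = 40−15 = 25
LF_Task 5 = LS_Task 8 = 36; LS_Task 5 = 36−5 = 31
LF_Task 4 = LS_Task 10 = 40; LS_Task 4 = 40−7 = 33
LF_Task 3 = LS_Task 9 = 27; LS_Task 3 = 27−15 = 12
LF_Task 2 = min(LS_Task 3=12, LS_Task 4=33, LS_Task 6=25, LS_Task 7=24) = 12; LS_Task 2 = 12−12 = 0
LF_Task 1 = min(LS_Task 3=12, LS_Task 4=33, LS_Task 5=31, LS_Task 6=25, LS_Task 7=24, LS_Task 8=36) = 12; LS_Task 1 = 12−6 = 6
Slack_Task 5 = LS_Task 5 − ES_Task 5 = 31 − 6 = 25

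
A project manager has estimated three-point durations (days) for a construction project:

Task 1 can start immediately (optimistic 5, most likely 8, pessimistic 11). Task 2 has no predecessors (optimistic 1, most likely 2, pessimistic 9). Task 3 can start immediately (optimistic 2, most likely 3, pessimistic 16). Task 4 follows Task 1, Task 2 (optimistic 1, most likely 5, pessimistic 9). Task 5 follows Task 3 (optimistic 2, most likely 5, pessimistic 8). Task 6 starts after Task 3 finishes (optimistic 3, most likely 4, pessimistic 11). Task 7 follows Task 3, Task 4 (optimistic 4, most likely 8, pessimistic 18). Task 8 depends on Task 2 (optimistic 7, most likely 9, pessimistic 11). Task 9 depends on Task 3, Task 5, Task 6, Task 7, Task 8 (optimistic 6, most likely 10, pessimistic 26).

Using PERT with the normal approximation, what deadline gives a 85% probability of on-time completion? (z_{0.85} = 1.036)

te_Task 1 = (5 + 4·8 + 11)/6 = 48/6 = 8; σ²_Task 1 = ((11−5)/6)² = 1.000
te_Task 2 = (1 + 4·2 + 9)/6 = 18/6 = 3; σ²_Task 2 = ((9−1)/6)² = 1.778
te_Task 3 = (2 + 4·3 + 16)/6 = 30/6 = 5; σ²_Task 3 = ((16−2)/6)² = 5.444
te_Task 4 = (1 + 4·5 + 9)/6 = 30/6 = 5; σ²_Task 4 = ((9−1)/6)² = 1.778
te_Task 5 = (2 + 4·5 + 8)/6 = 30/6 = 5; σ²_Task 5 = ((8−2)/6)² = 1.000
te_Task 6 = (3 + 4·4 + 11)/6 = 30/6 = 5; σ²_Task 6 = ((11−3)/6)² = 1.778
te_Task 7 = (4 + 4·8 + 18)/6 = 54/6 = 9; σ²_Task 7 = ((18−4)/6)² = 5.444
te_Task 8 = (7 + 4·9 + 11)/6 = 54/6 = 9; σ²_Task 8 = ((11−7)/6)² = 0.444
te_Task 9 = (6 + 4·10 + 26)/6 = 72/6 = 12; σ²_Task 9 = ((26−6)/6)² = 11.111

Forward pass:
ES_Task 1 = 0; EF_Task 1 = 8
ES_Task 2 = 0; EF_Task 2 = 3
ES_Task 3 = 0; EF_Task 3 = 5
ES_Task 4 = max(EF_Task 1=8, EF_Task 2=3) = 8; EF_Task 4 = 8+5 = 13
ES_Task 5 = 5; EF_Task 5 = 5+5 = 10
ES_Task 6 = 5; EF_Task 6 = 5+5 = 10
ES_Task 7 = max(EF_Task 3=5, EF_Task 4=13) = 13; EF_Task 7 = 13+9 = 22
ES_Task 8 = 3; EF_Task 8 = 3+9 = 12
ES_Task 9 = max(EF_Task 3=5, EF_Task 5=10, EF_Task 6=10, EF_Task 7=22, EF_Task 8=12) = 22; EF_Task 9 = 22+12 = 34
Expected project duration μ = 34 days. Critical path: Task 1 → Task 4 → Task 7 → Task 9.

Variance along critical path = 1.000 + 1.778 + 5.444 + 11.111 = 19.333; σ = 4.397 days.
D = μ + z·σ = 34 + 1.036·4.397 = 38.6 days

38.6 days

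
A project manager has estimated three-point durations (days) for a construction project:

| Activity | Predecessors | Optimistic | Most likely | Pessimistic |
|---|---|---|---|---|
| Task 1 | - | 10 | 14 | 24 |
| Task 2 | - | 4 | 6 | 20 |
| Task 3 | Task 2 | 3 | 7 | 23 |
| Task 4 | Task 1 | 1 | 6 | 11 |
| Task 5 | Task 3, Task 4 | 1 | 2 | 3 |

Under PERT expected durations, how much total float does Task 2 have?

4 days

te_Task 1 = (10 + 4·14 + 24)/6 = 90/6 = 15
te_Task 2 = (4 + 4·6 + 20)/6 = 48/6 = 8
te_Task 3 = (3 + 4·7 + 23)/6 = 54/6 = 9
te_Task 4 = (1 + 4·6 + 11)/6 = 36/6 = 6
te_Task 5 = (1 + 4·2 + 3)/6 = 12/6 = 2

Forward pass:
ES_Task 1 = 0; EF_Task 1 = 15
ES_Task 2 = 0; EF_Task 2 = 8
ES_Task 3 = 8; EF_Task 3 = 8+9 = 17
ES_Task 4 = 15; EF_Task 4 = 15+6 = 21
ES_Task 5 = max(EF_Task 3=17, EF_Task 4=21) = 21; EF_Task 5 = 21+2 = 23
Expected project duration μ = 23 days. Critical path: Task 1 → Task 4 → Task 5.

Backward pass:
LF_Task 5 = 23; LS_Task 5 = 23−2 = 21
LF_Task 4 = LS_Task 5 = 21; LS_Task 4 = 21−6 = 15
LF_Task 3 = LS_Task 5 = 21; LS_Task 3 = 21−9 = 12
LF_Task 2 = LS_Task 3 = 12; LS_Task 2 = 12−8 = 4
LF_Task 1 = LS_Task 4 = 15; LS_Task 1 = 15−15 = 0
Slack_Task 2 = LS_Task 2 − ES_Task 2 = 4 − 0 = 4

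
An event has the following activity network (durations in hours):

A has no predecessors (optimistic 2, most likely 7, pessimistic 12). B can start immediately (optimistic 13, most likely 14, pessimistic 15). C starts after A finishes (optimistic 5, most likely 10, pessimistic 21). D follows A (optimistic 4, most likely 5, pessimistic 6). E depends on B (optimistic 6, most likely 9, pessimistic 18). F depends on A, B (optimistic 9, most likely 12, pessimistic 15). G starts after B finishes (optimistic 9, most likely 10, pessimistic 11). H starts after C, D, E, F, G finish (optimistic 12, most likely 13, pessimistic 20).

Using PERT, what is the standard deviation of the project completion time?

1.70 hours

te_A = (2 + 4·7 + 12)/6 = 42/6 = 7; σ²_A = ((12−2)/6)² = 2.778
te_B = (13 + 4·14 + 15)/6 = 84/6 = 14; σ²_B = ((15−13)/6)² = 0.111
te_C = (5 + 4·10 + 21)/6 = 66/6 = 11; σ²_C = ((21−5)/6)² = 7.111
te_D = (4 + 4·5 + 6)/6 = 30/6 = 5; σ²_D = ((6−4)/6)² = 0.111
te_E = (6 + 4·9 + 18)/6 = 60/6 = 10; σ²_E = ((18−6)/6)² = 4.000
te_F = (9 + 4·12 + 15)/6 = 72/6 = 12; σ²_F = ((15−9)/6)² = 1.000
te_G = (9 + 4·10 + 11)/6 = 60/6 = 10; σ²_G = ((11−9)/6)² = 0.111
te_H = (12 + 4·13 + 20)/6 = 84/6 = 14; σ²_H = ((20−12)/6)² = 1.778

Forward pass:
ES_A = 0; EF_A = 7
ES_B = 0; EF_B = 14
ES_C = 7; EF_C = 7+11 = 18
ES_D = 7; EF_D = 7+5 = 12
ES_E = 14; EF_E = 14+10 = 24
ES_F = max(EF_A=7, EF_B=14) = 14; EF_F = 14+12 = 26
ES_G = 14; EF_G = 14+10 = 24
ES_H = max(EF_C=18, EF_D=12, EF_E=24, EF_F=26, EF_G=24) = 26; EF_H = 26+14 = 40
Expected project duration μ = 40 hours. Critical path: B → F → H.

Variance along critical path = 0.111 + 1.000 + 1.778 = 2.889
σ = √2.889 = 1.700 hours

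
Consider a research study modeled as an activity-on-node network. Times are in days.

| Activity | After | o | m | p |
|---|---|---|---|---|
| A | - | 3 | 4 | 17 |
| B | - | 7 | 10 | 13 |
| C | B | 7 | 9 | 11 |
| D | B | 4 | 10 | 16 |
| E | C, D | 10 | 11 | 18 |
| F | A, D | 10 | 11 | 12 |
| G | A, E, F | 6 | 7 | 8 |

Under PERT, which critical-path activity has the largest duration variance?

te_A = (3 + 4·4 + 17)/6 = 36/6 = 6; σ²_A = ((17−3)/6)² = 5.444
te_B = (7 + 4·10 + 13)/6 = 60/6 = 10; σ²_B = ((13−7)/6)² = 1.000
te_C = (7 + 4·9 + 11)/6 = 54/6 = 9; σ²_C = ((11−7)/6)² = 0.444
te_D = (4 + 4·10 + 16)/6 = 60/6 = 10; σ²_D = ((16−4)/6)² = 4.000
te_E = (10 + 4·11 + 18)/6 = 72/6 = 12; σ²_E = ((18−10)/6)² = 1.778
te_F = (10 + 4·11 + 12)/6 = 66/6 = 11; σ²_F = ((12−10)/6)² = 0.111
te_G = (6 + 4·7 + 8)/6 = 42/6 = 7; σ²_G = ((8−6)/6)² = 0.111

Forward pass:
ES_A = 0; EF_A = 6
ES_B = 0; EF_B = 10
ES_C = 10; EF_C = 10+9 = 19
ES_D = 10; EF_D = 10+10 = 20
ES_E = max(EF_C=19, EF_D=20) = 20; EF_E = 20+12 = 32
ES_F = max(EF_A=6, EF_D=20) = 20; EF_F = 20+11 = 31
ES_G = max(EF_A=6, EF_E=32, EF_F=31) = 32; EF_G = 32+7 = 39
Expected project duration μ = 39 days. Critical path: B → D → E → G.

Variances on critical path: σ²_B=1.000, σ²_D=4.000, σ²_E=1.778, σ²_G=0.111.
Largest is σ²_D = 4.000.

D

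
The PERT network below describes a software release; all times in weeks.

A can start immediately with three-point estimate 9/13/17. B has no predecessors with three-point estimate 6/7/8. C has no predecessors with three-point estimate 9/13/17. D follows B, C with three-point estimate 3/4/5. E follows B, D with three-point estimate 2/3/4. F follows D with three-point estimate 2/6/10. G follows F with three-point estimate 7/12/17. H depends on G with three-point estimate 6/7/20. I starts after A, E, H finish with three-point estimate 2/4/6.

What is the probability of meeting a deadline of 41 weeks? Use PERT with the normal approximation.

0.023

te_A = (9 + 4·13 + 17)/6 = 78/6 = 13; σ²_A = ((17−9)/6)² = 1.778
te_B = (6 + 4·7 + 8)/6 = 42/6 = 7; σ²_B = ((8−6)/6)² = 0.111
te_C = (9 + 4·13 + 17)/6 = 78/6 = 13; σ²_C = ((17−9)/6)² = 1.778
te_D = (3 + 4·4 + 5)/6 = 24/6 = 4; σ²_D = ((5−3)/6)² = 0.111
te_E = (2 + 4·3 + 4)/6 = 18/6 = 3; σ²_E = ((4−2)/6)² = 0.111
te_F = (2 + 4·6 + 10)/6 = 36/6 = 6; σ²_F = ((10−2)/6)² = 1.778
te_G = (7 + 4·12 + 17)/6 = 72/6 = 12; σ²_G = ((17−7)/6)² = 2.778
te_H = (6 + 4·7 + 20)/6 = 54/6 = 9; σ²_H = ((20−6)/6)² = 5.444
te_I = (2 + 4·4 + 6)/6 = 24/6 = 4; σ²_I = ((6−2)/6)² = 0.444

Forward pass:
ES_A = 0; EF_A = 13
ES_B = 0; EF_B = 7
ES_C = 0; EF_C = 13
ES_D = max(EF_B=7, EF_C=13) = 13; EF_D = 13+4 = 17
ES_E = max(EF_B=7, EF_D=17) = 17; EF_E = 17+3 = 20
ES_F = 17; EF_F = 17+6 = 23
ES_G = 23; EF_G = 23+12 = 35
ES_H = 35; EF_H = 35+9 = 44
ES_I = max(EF_A=13, EF_E=20, EF_H=44) = 44; EF_I = 44+4 = 48
Expected project duration μ = 48 weeks. Critical path: C → D → F → G → H → I.

Variance along critical path = 1.778 + 0.111 + 1.778 + 2.778 + 5.444 + 0.444 = 12.333; σ = √12.333 = 3.512 weeks.
Z = (41 − 48) / 3.512 = -1.993
P(T ≤ 41) = Φ(-1.993) ≈ 0.023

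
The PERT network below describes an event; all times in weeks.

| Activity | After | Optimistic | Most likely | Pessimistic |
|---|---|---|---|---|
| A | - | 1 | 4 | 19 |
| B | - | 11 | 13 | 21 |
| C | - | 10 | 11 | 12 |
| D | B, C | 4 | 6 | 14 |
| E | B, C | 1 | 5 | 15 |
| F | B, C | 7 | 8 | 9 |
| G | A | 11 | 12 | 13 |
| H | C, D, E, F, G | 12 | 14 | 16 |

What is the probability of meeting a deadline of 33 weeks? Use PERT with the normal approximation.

te_A = (1 + 4·4 + 19)/6 = 36/6 = 6; σ²_A = ((19−1)/6)² = 9.000
te_B = (11 + 4·13 + 21)/6 = 84/6 = 14; σ²_B = ((21−11)/6)² = 2.778
te_C = (10 + 4·11 + 12)/6 = 66/6 = 11; σ²_C = ((12−10)/6)² = 0.111
te_D = (4 + 4·6 + 14)/6 = 42/6 = 7; σ²_D = ((14−4)/6)² = 2.778
te_E = (1 + 4·5 + 15)/6 = 36/6 = 6; σ²_E = ((15−1)/6)² = 5.444
te_F = (7 + 4·8 + 9)/6 = 48/6 = 8; σ²_F = ((9−7)/6)² = 0.111
te_G = (11 + 4·12 + 13)/6 = 72/6 = 12; σ²_G = ((13−11)/6)² = 0.111
te_H = (12 + 4·14 + 16)/6 = 84/6 = 14; σ²_H = ((16−12)/6)² = 0.444

Forward pass:
ES_A = 0; EF_A = 6
ES_B = 0; EF_B = 14
ES_C = 0; EF_C = 11
ES_D = max(EF_B=14, EF_C=11) = 14; EF_D = 14+7 = 21
ES_E = max(EF_B=14, EF_C=11) = 14; EF_E = 14+6 = 20
ES_F = max(EF_B=14, EF_C=11) = 14; EF_F = 14+8 = 22
ES_G = 6; EF_G = 6+12 = 18
ES_H = max(EF_C=11, EF_D=21, EF_E=20, EF_F=22, EF_G=18) = 22; EF_H = 22+14 = 36
Expected project duration μ = 36 weeks. Critical path: B → F → H.

Variance along critical path = 2.778 + 0.111 + 0.444 = 3.333; σ = √3.333 = 1.826 weeks.
Z = (33 − 36) / 1.826 = -1.643
P(T ≤ 33) = Φ(-1.643) ≈ 0.050

0.050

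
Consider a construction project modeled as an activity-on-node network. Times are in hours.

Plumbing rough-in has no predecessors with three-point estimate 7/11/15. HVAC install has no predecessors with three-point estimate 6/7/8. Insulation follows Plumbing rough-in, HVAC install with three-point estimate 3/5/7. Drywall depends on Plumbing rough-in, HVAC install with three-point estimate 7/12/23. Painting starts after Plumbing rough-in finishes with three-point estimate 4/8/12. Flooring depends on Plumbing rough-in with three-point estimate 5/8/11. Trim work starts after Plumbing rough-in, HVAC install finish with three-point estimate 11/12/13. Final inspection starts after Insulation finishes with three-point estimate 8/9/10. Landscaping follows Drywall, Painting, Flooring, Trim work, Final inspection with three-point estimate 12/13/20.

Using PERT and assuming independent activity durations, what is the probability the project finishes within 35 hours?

0.024

te_Plumbing rough-in = (7 + 4·11 + 15)/6 = 66/6 = 11; σ²_Plumbing rough-in = ((15−7)/6)² = 1.778
te_HVAC install = (6 + 4·7 + 8)/6 = 42/6 = 7; σ²_HVAC install = ((8−6)/6)² = 0.111
te_Insulation = (3 + 4·5 + 7)/6 = 30/6 = 5; σ²_Insulation = ((7−3)/6)² = 0.444
te_Drywall = (7 + 4·12 + 23)/6 = 78/6 = 13; σ²_Drywall = ((23−7)/6)² = 7.111
te_Painting = (4 + 4·8 + 12)/6 = 48/6 = 8; σ²_Painting = ((12−4)/6)² = 1.778
te_Flooring = (5 + 4·8 + 11)/6 = 48/6 = 8; σ²_Flooring = ((11−5)/6)² = 1.000
te_Trim work = (11 + 4·12 + 13)/6 = 72/6 = 12; σ²_Trim work = ((13−11)/6)² = 0.111
te_Final inspection = (8 + 4·9 + 10)/6 = 54/6 = 9; σ²_Final inspection = ((10−8)/6)² = 0.111
te_Landscaping = (12 + 4·13 + 20)/6 = 84/6 = 14; σ²_Landscaping = ((20−12)/6)² = 1.778

Forward pass:
ES_Plumbing rough-in = 0; EF_Plumbing rough-in = 11
ES_HVAC install = 0; EF_HVAC install = 7
ES_Insulation = max(EF_Plumbing rough-in=11, EF_HVAC install=7) = 11; EF_Insulation = 11+5 = 16
ES_Drywall = max(EF_Plumbing rough-in=11, EF_HVAC install=7) = 11; EF_Drywall = 11+13 = 24
ES_Painting = 11; EF_Painting = 11+8 = 19
ES_Flooring = 11; EF_Flooring = 11+8 = 19
ES_Trim work = max(EF_Plumbing rough-in=11, EF_HVAC install=7) = 11; EF_Trim work = 11+12 = 23
ES_Final inspection = 16; EF_Final inspection = 16+9 = 25
ES_Landscaping = max(EF_Drywall=24, EF_Painting=19, EF_Flooring=19, EF_Trim work=23, EF_Final inspection=25) = 25; EF_Landscaping = 25+14 = 39
Expected project duration μ = 39 hours. Critical path: Plumbing rough-in → Insulation → Final inspection → Landscaping.

Variance along critical path = 1.778 + 0.444 + 0.111 + 1.778 = 4.111; σ = √4.111 = 2.028 hours.
Z = (35 − 39) / 2.028 = -1.973
P(T ≤ 35) = Φ(-1.973) ≈ 0.024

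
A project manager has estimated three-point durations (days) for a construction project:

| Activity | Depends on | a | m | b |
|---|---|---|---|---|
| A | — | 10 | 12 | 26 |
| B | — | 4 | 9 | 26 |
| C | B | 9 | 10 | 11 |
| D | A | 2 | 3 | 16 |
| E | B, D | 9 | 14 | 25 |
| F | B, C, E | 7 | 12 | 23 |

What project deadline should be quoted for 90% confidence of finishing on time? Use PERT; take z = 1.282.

53.6 days

te_A = (10 + 4·12 + 26)/6 = 84/6 = 14; σ²_A = ((26−10)/6)² = 7.111
te_B = (4 + 4·9 + 26)/6 = 66/6 = 11; σ²_B = ((26−4)/6)² = 13.444
te_C = (9 + 4·10 + 11)/6 = 60/6 = 10; σ²_C = ((11−9)/6)² = 0.111
te_D = (2 + 4·3 + 16)/6 = 30/6 = 5; σ²_D = ((16−2)/6)² = 5.444
te_E = (9 + 4·14 + 25)/6 = 90/6 = 15; σ²_E = ((25−9)/6)² = 7.111
te_F = (7 + 4·12 + 23)/6 = 78/6 = 13; σ²_F = ((23−7)/6)² = 7.111

Forward pass:
ES_A = 0; EF_A = 14
ES_B = 0; EF_B = 11
ES_C = 11; EF_C = 11+10 = 21
ES_D = 14; EF_D = 14+5 = 19
ES_E = max(EF_B=11, EF_D=19) = 19; EF_E = 19+15 = 34
ES_F = max(EF_B=11, EF_C=21, EF_E=34) = 34; EF_F = 34+13 = 47
Expected project duration μ = 47 days. Critical path: A → D → E → F.

Variance along critical path = 7.111 + 5.444 + 7.111 + 7.111 = 26.778; σ = 5.175 days.
D = μ + z·σ = 47 + 1.282·5.175 = 53.6 days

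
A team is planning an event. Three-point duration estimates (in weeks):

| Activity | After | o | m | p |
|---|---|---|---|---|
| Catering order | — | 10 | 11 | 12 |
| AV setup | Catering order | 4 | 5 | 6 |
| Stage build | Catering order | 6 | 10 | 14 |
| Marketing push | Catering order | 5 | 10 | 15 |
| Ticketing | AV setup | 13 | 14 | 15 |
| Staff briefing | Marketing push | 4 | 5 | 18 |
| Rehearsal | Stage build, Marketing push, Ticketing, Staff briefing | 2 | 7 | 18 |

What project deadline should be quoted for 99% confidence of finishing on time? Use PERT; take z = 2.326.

44.3 weeks

te_Catering order = (10 + 4·11 + 12)/6 = 66/6 = 11; σ²_Catering order = ((12−10)/6)² = 0.111
te_AV setup = (4 + 4·5 + 6)/6 = 30/6 = 5; σ²_AV setup = ((6−4)/6)² = 0.111
te_Stage build = (6 + 4·10 + 14)/6 = 60/6 = 10; σ²_Stage build = ((14−6)/6)² = 1.778
te_Marketing push = (5 + 4·10 + 15)/6 = 60/6 = 10; σ²_Marketing push = ((15−5)/6)² = 2.778
te_Ticketing = (13 + 4·14 + 15)/6 = 84/6 = 14; σ²_Ticketing = ((15−13)/6)² = 0.111
te_Staff briefing = (4 + 4·5 + 18)/6 = 42/6 = 7; σ²_Staff briefing = ((18−4)/6)² = 5.444
te_Rehearsal = (2 + 4·7 + 18)/6 = 48/6 = 8; σ²_Rehearsal = ((18−2)/6)² = 7.111

Forward pass:
ES_Catering order = 0; EF_Catering order = 11
ES_AV setup = 11; EF_AV setup = 11+5 = 16
ES_Stage build = 11; EF_Stage build = 11+10 = 21
ES_Marketing push = 11; EF_Marketing push = 11+10 = 21
ES_Ticketing = 16; EF_Ticketing = 16+14 = 30
ES_Staff briefing = 21; EF_Staff briefing = 21+7 = 28
ES_Rehearsal = max(EF_Stage build=21, EF_Marketing push=21, EF_Ticketing=30, EF_Staff briefing=28) = 30; EF_Rehearsal = 30+8 = 38
Expected project duration μ = 38 weeks. Critical path: Catering order → AV setup → Ticketing → Rehearsal.

Variance along critical path = 0.111 + 0.111 + 0.111 + 7.111 = 7.444; σ = 2.728 weeks.
D = μ + z·σ = 38 + 2.326·2.728 = 44.3 weeks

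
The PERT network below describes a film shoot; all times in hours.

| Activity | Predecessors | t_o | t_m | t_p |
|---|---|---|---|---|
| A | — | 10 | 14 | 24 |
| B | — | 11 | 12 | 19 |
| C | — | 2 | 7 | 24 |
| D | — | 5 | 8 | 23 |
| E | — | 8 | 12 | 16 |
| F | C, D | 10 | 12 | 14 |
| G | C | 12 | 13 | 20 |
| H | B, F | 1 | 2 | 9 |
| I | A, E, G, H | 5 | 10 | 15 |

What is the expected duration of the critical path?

te_A = (10 + 4·14 + 24)/6 = 90/6 = 15
te_B = (11 + 4·12 + 19)/6 = 78/6 = 13
te_C = (2 + 4·7 + 24)/6 = 54/6 = 9
te_D = (5 + 4·8 + 23)/6 = 60/6 = 10
te_E = (8 + 4·12 + 16)/6 = 72/6 = 12
te_F = (10 + 4·12 + 14)/6 = 72/6 = 12
te_G = (12 + 4·13 + 20)/6 = 84/6 = 14
te_H = (1 + 4·2 + 9)/6 = 18/6 = 3
te_I = (5 + 4·10 + 15)/6 = 60/6 = 10

Forward pass:
ES_A = 0; EF_A = 15
ES_B = 0; EF_B = 13
ES_C = 0; EF_C = 9
ES_D = 0; EF_D = 10
ES_E = 0; EF_E = 12
ES_F = max(EF_C=9, EF_D=10) = 10; EF_F = 10+12 = 22
ES_G = 9; EF_G = 9+14 = 23
ES_H = max(EF_B=13, EF_F=22) = 22; EF_H = 22+3 = 25
ES_I = max(EF_A=15, EF_E=12, EF_G=23, EF_H=25) = 25; EF_I = 25+10 = 35
Expected project duration μ = 35 hours. Critical path: D → F → H → I.

35 hours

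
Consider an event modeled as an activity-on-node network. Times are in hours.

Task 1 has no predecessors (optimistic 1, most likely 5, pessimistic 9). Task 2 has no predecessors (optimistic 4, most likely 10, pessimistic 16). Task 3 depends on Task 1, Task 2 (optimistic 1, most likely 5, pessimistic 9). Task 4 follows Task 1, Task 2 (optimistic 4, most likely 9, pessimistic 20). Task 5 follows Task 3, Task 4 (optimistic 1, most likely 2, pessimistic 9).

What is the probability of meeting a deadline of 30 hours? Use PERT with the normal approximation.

te_Task 1 = (1 + 4·5 + 9)/6 = 30/6 = 5; σ²_Task 1 = ((9−1)/6)² = 1.778
te_Task 2 = (4 + 4·10 + 16)/6 = 60/6 = 10; σ²_Task 2 = ((16−4)/6)² = 4.000
te_Task 3 = (1 + 4·5 + 9)/6 = 30/6 = 5; σ²_Task 3 = ((9−1)/6)² = 1.778
te_Task 4 = (4 + 4·9 + 20)/6 = 60/6 = 10; σ²_Task 4 = ((20−4)/6)² = 7.111
te_Task 5 = (1 + 4·2 + 9)/6 = 18/6 = 3; σ²_Task 5 = ((9−1)/6)² = 1.778

Forward pass:
ES_Task 1 = 0; EF_Task 1 = 5
ES_Task 2 = 0; EF_Task 2 = 10
ES_Task 3 = max(EF_Task 1=5, EF_Task 2=10) = 10; EF_Task 3 = 10+5 = 15
ES_Task 4 = max(EF_Task 1=5, EF_Task 2=10) = 10; EF_Task 4 = 10+10 = 20
ES_Task 5 = max(EF_Task 3=15, EF_Task 4=20) = 20; EF_Task 5 = 20+3 = 23
Expected project duration μ = 23 hours. Critical path: Task 2 → Task 4 → Task 5.

Variance along critical path = 4.000 + 7.111 + 1.778 = 12.889; σ = √12.889 = 3.590 hours.
Z = (30 − 23) / 3.590 = 1.950
P(T ≤ 30) = Φ(1.950) ≈ 0.974

0.974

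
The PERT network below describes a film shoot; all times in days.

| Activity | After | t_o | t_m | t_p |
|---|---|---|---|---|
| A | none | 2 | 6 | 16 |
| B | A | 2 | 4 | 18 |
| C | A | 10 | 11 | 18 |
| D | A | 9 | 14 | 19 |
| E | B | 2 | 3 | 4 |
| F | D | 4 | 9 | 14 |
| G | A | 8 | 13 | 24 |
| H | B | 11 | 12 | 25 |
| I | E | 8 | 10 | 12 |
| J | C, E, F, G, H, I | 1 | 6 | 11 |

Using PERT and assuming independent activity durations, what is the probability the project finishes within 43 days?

0.970

te_A = (2 + 4·6 + 16)/6 = 42/6 = 7; σ²_A = ((16−2)/6)² = 5.444
te_B = (2 + 4·4 + 18)/6 = 36/6 = 6; σ²_B = ((18−2)/6)² = 7.111
te_C = (10 + 4·11 + 18)/6 = 72/6 = 12; σ²_C = ((18−10)/6)² = 1.778
te_D = (9 + 4·14 + 19)/6 = 84/6 = 14; σ²_D = ((19−9)/6)² = 2.778
te_E = (2 + 4·3 + 4)/6 = 18/6 = 3; σ²_E = ((4−2)/6)² = 0.111
te_F = (4 + 4·9 + 14)/6 = 54/6 = 9; σ²_F = ((14−4)/6)² = 2.778
te_G = (8 + 4·13 + 24)/6 = 84/6 = 14; σ²_G = ((24−8)/6)² = 7.111
te_H = (11 + 4·12 + 25)/6 = 84/6 = 14; σ²_H = ((25−11)/6)² = 5.444
te_I = (8 + 4·10 + 12)/6 = 60/6 = 10; σ²_I = ((12−8)/6)² = 0.444
te_J = (1 + 4·6 + 11)/6 = 36/6 = 6; σ²_J = ((11−1)/6)² = 2.778

Forward pass:
ES_A = 0; EF_A = 7
ES_B = 7; EF_B = 7+6 = 13
ES_C = 7; EF_C = 7+12 = 19
ES_D = 7; EF_D = 7+14 = 21
ES_E = 13; EF_E = 13+3 = 16
ES_F = 21; EF_F = 21+9 = 30
ES_G = 7; EF_G = 7+14 = 21
ES_H = 13; EF_H = 13+14 = 27
ES_I = 16; EF_I = 16+10 = 26
ES_J = max(EF_C=19, EF_E=16, EF_F=30, EF_G=21, EF_H=27, EF_I=26) = 30; EF_J = 30+6 = 36
Expected project duration μ = 36 days. Critical path: A → D → F → J.

Variance along critical path = 5.444 + 2.778 + 2.778 + 2.778 = 13.778; σ = √13.778 = 3.712 days.
Z = (43 − 36) / 3.712 = 1.886
P(T ≤ 43) = Φ(1.886) ≈ 0.970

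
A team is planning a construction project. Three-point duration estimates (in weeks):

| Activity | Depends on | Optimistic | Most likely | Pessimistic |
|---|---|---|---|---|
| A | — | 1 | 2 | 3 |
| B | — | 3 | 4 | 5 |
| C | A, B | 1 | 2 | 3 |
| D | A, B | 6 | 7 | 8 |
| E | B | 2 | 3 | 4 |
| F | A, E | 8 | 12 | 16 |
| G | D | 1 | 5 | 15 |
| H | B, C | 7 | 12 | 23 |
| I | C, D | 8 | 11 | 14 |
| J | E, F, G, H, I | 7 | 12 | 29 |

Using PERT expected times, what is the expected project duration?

36 weeks

te_A = (1 + 4·2 + 3)/6 = 12/6 = 2
te_B = (3 + 4·4 + 5)/6 = 24/6 = 4
te_C = (1 + 4·2 + 3)/6 = 12/6 = 2
te_D = (6 + 4·7 + 8)/6 = 42/6 = 7
te_E = (2 + 4·3 + 4)/6 = 18/6 = 3
te_F = (8 + 4·12 + 16)/6 = 72/6 = 12
te_G = (1 + 4·5 + 15)/6 = 36/6 = 6
te_H = (7 + 4·12 + 23)/6 = 78/6 = 13
te_I = (8 + 4·11 + 14)/6 = 66/6 = 11
te_J = (7 + 4·12 + 29)/6 = 84/6 = 14

Forward pass:
ES_A = 0; EF_A = 2
ES_B = 0; EF_B = 4
ES_C = max(EF_A=2, EF_B=4) = 4; EF_C = 4+2 = 6
ES_D = max(EF_A=2, EF_B=4) = 4; EF_D = 4+7 = 11
ES_E = 4; EF_E = 4+3 = 7
ES_F = max(EF_A=2, EF_E=7) = 7; EF_F = 7+12 = 19
ES_G = 11; EF_G = 11+6 = 17
ES_H = max(EF_B=4, EF_C=6) = 6; EF_H = 6+13 = 19
ES_I = max(EF_C=6, EF_D=11) = 11; EF_I = 11+11 = 22
ES_J = max(EF_E=7, EF_F=19, EF_G=17, EF_H=19, EF_I=22) = 22; EF_J = 22+14 = 36
Expected project duration μ = 36 weeks. Critical path: B → D → I → J.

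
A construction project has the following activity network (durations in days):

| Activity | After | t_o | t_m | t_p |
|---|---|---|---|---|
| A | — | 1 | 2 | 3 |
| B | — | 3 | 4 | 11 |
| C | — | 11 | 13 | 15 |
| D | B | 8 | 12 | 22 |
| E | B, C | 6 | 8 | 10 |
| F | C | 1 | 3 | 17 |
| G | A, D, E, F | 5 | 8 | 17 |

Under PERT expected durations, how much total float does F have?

3 days

te_A = (1 + 4·2 + 3)/6 = 12/6 = 2
te_B = (3 + 4·4 + 11)/6 = 30/6 = 5
te_C = (11 + 4·13 + 15)/6 = 78/6 = 13
te_D = (8 + 4·12 + 22)/6 = 78/6 = 13
te_E = (6 + 4·8 + 10)/6 = 48/6 = 8
te_F = (1 + 4·3 + 17)/6 = 30/6 = 5
te_G = (5 + 4·8 + 17)/6 = 54/6 = 9

Forward pass:
ES_A = 0; EF_A = 2
ES_B = 0; EF_B = 5
ES_C = 0; EF_C = 13
ES_D = 5; EF_D = 5+13 = 18
ES_E = max(EF_B=5, EF_C=13) = 13; EF_E = 13+8 = 21
ES_F = 13; EF_F = 13+5 = 18
ES_G = max(EF_A=2, EF_D=18, EF_E=21, EF_F=18) = 21; EF_G = 21+9 = 30
Expected project duration μ = 30 days. Critical path: C → E → G.

Backward pass:
LF_G = 30; LS_G = 30−9 = 21
LF_F = LS_G = 21; LS_F = 21−5 = 16
LF_E = LS_G = 21; LS_E = 21−8 = 13
LF_D = LS_G = 21; LS_D = 21−13 = 8
LF_C = min(LS_E=13, LS_F=16) = 13; LS_C = 13−13 = 0
LF_B = min(LS_D=8, LS_E=13) = 8; LS_B = 8−5 = 3
LF_A = LS_G = 21; LS_A = 21−2 = 19
Slack_F = LS_F − ES_F = 16 − 13 = 3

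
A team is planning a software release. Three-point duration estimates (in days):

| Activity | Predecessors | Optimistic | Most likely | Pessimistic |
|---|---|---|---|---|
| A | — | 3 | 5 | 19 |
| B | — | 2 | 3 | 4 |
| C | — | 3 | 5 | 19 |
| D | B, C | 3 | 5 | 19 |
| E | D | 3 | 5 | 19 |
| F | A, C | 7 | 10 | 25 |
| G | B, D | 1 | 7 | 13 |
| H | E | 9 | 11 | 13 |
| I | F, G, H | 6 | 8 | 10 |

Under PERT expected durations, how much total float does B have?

te_A = (3 + 4·5 + 19)/6 = 42/6 = 7
te_B = (2 + 4·3 + 4)/6 = 18/6 = 3
te_C = (3 + 4·5 + 19)/6 = 42/6 = 7
te_D = (3 + 4·5 + 19)/6 = 42/6 = 7
te_E = (3 + 4·5 + 19)/6 = 42/6 = 7
te_F = (7 + 4·10 + 25)/6 = 72/6 = 12
te_G = (1 + 4·7 + 13)/6 = 42/6 = 7
te_H = (9 + 4·11 + 13)/6 = 66/6 = 11
te_I = (6 + 4·8 + 10)/6 = 48/6 = 8

Forward pass:
ES_A = 0; EF_A = 7
ES_B = 0; EF_B = 3
ES_C = 0; EF_C = 7
ES_D = max(EF_B=3, EF_C=7) = 7; EF_D = 7+7 = 14
ES_E = 14; EF_E = 14+7 = 21
ES_F = max(EF_A=7, EF_C=7) = 7; EF_F = 7+12 = 19
ES_G = max(EF_B=3, EF_D=14) = 14; EF_G = 14+7 = 21
ES_H = 21; EF_H = 21+11 = 32
ES_I = max(EF_F=19, EF_G=21, EF_H=32) = 32; EF_I = 32+8 = 40
Expected project duration μ = 40 days. Critical path: C → D → E → H → I.

Backward pass:
LF_I = 40; LS_I = 40−8 = 32
LF_H = LS_I = 32; LS_H = 32−11 = 21
LF_G = LS_I = 32; LS_G = 32−7 = 25
LF_F = LS_I = 32; LS_F = 32−12 = 20
LF_E = LS_H = 21; LS_E = 21−7 = 14
LF_D = min(LS_E=14, LS_G=25) = 14; LS_D = 14−7 = 7
LF_C = min(LS_D=7, LS_F=20) = 7; LS_C = 7−7 = 0
LF_B = min(LS_D=7, LS_G=25) = 7; LS_B = 7−3 = 4
LF_A = LS_F = 20; LS_A = 20−7 = 13
Slack_B = LS_B − ES_B = 4 − 0 = 4

4 days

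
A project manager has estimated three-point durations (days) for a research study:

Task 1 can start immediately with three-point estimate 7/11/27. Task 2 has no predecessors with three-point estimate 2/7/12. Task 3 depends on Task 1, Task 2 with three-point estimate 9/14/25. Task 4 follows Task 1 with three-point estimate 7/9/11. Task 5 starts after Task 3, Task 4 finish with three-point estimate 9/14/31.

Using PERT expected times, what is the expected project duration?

44 days

te_Task 1 = (7 + 4·11 + 27)/6 = 78/6 = 13
te_Task 2 = (2 + 4·7 + 12)/6 = 42/6 = 7
te_Task 3 = (9 + 4·14 + 25)/6 = 90/6 = 15
te_Task 4 = (7 + 4·9 + 11)/6 = 54/6 = 9
te_Task 5 = (9 + 4·14 + 31)/6 = 96/6 = 16

Forward pass:
ES_Task 1 = 0; EF_Task 1 = 13
ES_Task 2 = 0; EF_Task 2 = 7
ES_Task 3 = max(EF_Task 1=13, EF_Task 2=7) = 13; EF_Task 3 = 13+15 = 28
ES_Task 4 = 13; EF_Task 4 = 13+9 = 22
ES_Task 5 = max(EF_Task 3=28, EF_Task 4=22) = 28; EF_Task 5 = 28+16 = 44
Expected project duration μ = 44 days. Critical path: Task 1 → Task 3 → Task 5.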